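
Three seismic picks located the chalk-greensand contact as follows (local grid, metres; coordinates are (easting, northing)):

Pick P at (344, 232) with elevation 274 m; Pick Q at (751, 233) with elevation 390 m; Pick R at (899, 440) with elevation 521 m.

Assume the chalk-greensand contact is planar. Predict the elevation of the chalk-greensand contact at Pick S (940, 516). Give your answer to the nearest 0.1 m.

565.3 m

Let the plane be z = a·E + b·N + c.
Pick Q−Pick P: 407a + 1b = 116;  Pick R−Pick P: 555a + 208b = 247.
Solving gives a = 0.28396, b = 0.42983.
Then c = 274 − a·344 − b·232 = 76.60.
At (940, 516): z = 266.9 + 221.8 + 76.60 = 565.3 m.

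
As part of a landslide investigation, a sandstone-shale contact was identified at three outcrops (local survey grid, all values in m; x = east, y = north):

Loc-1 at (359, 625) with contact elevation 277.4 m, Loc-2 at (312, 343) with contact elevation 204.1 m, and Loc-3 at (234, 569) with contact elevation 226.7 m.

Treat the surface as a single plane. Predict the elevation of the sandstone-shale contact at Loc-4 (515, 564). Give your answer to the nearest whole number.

Let the plane be z = a·x + b·y + c.
Loc-2−Loc-1: −47a − 282b = −73.3;  Loc-3−Loc-1: −125a − 56b = −50.7.
Solving gives a = 0.31248, b = 0.20785.
Then c = 277.4 − a·359 − b·625 = 35.31.
At (515, 564): z = 160.9 + 117.2 + 35.31 = 313.5 m.

313 m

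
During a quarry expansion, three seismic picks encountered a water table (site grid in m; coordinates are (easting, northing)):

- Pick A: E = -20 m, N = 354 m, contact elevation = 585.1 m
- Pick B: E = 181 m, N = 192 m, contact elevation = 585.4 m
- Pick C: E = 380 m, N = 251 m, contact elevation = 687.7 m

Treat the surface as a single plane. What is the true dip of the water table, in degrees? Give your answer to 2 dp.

Let the plane be z = a·E + b·N + c.
Pick B−Pick A: 201a − 162b = 0.3;  Pick C−Pick A: 400a − 103b = 102.6.
Solving gives a = 0.37622, b = 0.46494.
Gradient magnitude |∇z| = √(a² + b²) = √(0.14154 + 0.21617) = 0.59809.
True dip = arctan(0.59809) = 30.88°, dipping toward SW (azimuth ≈ 219°).

30.88°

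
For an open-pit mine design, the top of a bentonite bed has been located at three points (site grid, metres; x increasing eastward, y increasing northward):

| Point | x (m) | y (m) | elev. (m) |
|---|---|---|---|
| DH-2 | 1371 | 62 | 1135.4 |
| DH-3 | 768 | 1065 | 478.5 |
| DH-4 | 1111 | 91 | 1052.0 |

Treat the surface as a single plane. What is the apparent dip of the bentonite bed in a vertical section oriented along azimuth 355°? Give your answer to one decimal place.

27.3°

Two edge vectors: DH-2→DH-3 = (-603, 1003, -656.9), DH-2→DH-4 = (-260, 29, -83.4).
Normal n = (DH-2→DH-3) × (DH-2→DH-4) = (-64600.1, 120503.8, 243293).
So ∂z/∂x = −n_x/n_z = 0.26552 and ∂z/∂y = −n_y/n_z = −0.49530.
Unit vector along 355° is (sin 355°, cos 355°) = (-0.0872, 0.9962).
Slope in that direction = a·(-0.0872) + b·(0.9962) = −0.51656.
Apparent dip = arctan|0.51656| = 27.3° (true dip is 29.3°, so apparent ≤ true as expected).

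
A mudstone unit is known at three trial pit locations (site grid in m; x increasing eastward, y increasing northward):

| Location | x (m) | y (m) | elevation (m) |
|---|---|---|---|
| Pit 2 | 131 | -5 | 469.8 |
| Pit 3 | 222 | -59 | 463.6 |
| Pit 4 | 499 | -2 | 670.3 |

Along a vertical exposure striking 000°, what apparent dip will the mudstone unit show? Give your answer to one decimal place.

45.5°

Let the plane be z = a·x + b·y + c.
Pit 3−Pit 2: 91a − 54b = −6.2;  Pit 4−Pit 2: 368a + 3b = 200.5.
Solving gives a = 0.53653, b = 1.01897.
Unit vector along 000° is (sin 0°, cos 0°) = (0.0000, 1.0000).
Slope in that direction = a·(0.0000) + b·(1.0000) = 1.01897.
Apparent dip = arctan|1.01897| = 45.5° (true dip is 49.0°, so apparent ≤ true as expected).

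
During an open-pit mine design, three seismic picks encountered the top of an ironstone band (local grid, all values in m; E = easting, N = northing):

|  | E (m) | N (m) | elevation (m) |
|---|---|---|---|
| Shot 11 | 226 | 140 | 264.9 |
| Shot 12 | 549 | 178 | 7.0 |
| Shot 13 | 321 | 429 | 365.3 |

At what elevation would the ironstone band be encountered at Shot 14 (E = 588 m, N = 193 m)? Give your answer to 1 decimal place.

Let the plane be z = a·E + b·N + c.
Shot 12−Shot 11: 323a + 38b = −257.9;  Shot 13−Shot 11: 95a + 289b = 100.4.
Solving gives a = −0.87309, b = 0.63441.
Then c = 264.9 − a·226 − b·140 = 373.40.
At (588, 193): z = −513.4 + 122.4 + 373.40 = -17.5 m.

-17.5 m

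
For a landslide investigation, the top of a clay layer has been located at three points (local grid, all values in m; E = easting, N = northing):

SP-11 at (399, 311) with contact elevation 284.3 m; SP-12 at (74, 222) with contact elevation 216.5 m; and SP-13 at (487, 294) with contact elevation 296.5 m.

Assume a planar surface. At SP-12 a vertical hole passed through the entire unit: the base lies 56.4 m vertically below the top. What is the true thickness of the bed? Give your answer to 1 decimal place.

Let the plane be z = a·E + b·N + c.
SP-12−SP-11: −325a − 89b = −67.8;  SP-13−SP-11: 88a − 17b = 12.2.
Solving gives a = 0.16758, b = 0.14984.
|∇z| = √(a²+b²) = 0.22480, so dip δ = arctan(0.22480) = 12.67°.
True thickness = vertical thickness × cos δ = 56.4 × cos 12.67° = 55.0 m.

55.0 m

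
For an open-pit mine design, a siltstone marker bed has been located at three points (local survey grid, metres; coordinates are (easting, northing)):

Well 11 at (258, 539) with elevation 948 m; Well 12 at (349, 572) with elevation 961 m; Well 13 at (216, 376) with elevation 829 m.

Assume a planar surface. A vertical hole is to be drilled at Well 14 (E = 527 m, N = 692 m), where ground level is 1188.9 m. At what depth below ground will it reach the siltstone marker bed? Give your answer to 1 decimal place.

160.1 m

Two edge vectors: Well 11→Well 12 = (91, 33, 13), Well 11→Well 13 = (-42, -163, -119).
Normal n = (Well 11→Well 12) × (Well 11→Well 13) = (-1808, 10283, -13447).
So ∂z/∂E = −n_x/n_z = −0.13445 and ∂z/∂N = −n_y/n_z = 0.76471.
Intercept c from Well 11: 948 + 34.69 − 412.18 = 570.51.
At (527, 692): z_contact = −70.86 + 529.18 + 570.51 = 1028.83 m.
Depth below ground = 1188.9 − 1028.83 = 160.1 m.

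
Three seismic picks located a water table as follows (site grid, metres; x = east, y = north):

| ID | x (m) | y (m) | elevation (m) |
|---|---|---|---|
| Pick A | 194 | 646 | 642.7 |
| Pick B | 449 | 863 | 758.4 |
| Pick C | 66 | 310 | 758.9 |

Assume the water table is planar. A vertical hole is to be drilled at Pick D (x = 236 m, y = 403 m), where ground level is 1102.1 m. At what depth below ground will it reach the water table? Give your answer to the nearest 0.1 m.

Two edge vectors: Pick A→Pick B = (255, 217, 115.7), Pick A→Pick C = (-128, -336, 116.2).
Normal n = (Pick A→Pick B) × (Pick A→Pick C) = (64090.6, -44440.6, -57904).
So ∂z/∂x = −n_x/n_z = 1.10684 and ∂z/∂y = −n_y/n_z = −0.76749.
Intercept c from Pick A: 642.7 − 214.73 + 495.80 = 923.77.
At (236, 403): z_contact = 261.21 − 309.30 + 923.77 = 875.69 m.
Depth below ground = 1102.1 − 875.69 = 226.4 m.

226.4 m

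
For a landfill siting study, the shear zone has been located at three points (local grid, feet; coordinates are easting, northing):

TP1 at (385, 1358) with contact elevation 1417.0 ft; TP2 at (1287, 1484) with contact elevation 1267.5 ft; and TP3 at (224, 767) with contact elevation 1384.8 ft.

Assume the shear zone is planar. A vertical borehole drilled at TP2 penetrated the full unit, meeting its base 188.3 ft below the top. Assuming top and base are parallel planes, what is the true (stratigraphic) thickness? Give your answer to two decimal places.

Two edge vectors: TP1→TP2 = (902, 126, -149.5), TP1→TP3 = (-161, -591, -32.2).
Normal n = (TP1→TP2) × (TP1→TP3) = (-92411.7, 53113.9, -512796).
So ∂z/∂easting = −n_x/n_z = −0.18021 and ∂z/∂northing = −n_y/n_z = 0.10358.
|∇z| = √(a²+b²) = 0.20786, so dip δ = arctan(0.20786) = 11.74°.
True thickness = vertical thickness × cos δ = 188.3 × cos 11.74° = 184.36 ft.

184.36 ft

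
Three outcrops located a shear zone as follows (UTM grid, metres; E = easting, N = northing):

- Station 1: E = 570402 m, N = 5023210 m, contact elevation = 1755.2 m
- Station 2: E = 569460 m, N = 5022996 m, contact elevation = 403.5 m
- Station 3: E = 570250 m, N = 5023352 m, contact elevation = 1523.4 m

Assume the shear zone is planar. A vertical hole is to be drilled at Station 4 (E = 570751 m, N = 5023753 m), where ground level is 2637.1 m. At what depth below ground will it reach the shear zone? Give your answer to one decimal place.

417.1 m

Let the plane be z = a·E + b·N + c.
Station 2−Station 1: −942a − 214b = −1351.7;  Station 3−Station 1: −152a + 142b = −231.8.
Solving gives a = 1.452544921, b = −0.077557549.
Then c = 1755.2 − a·570402 − b·5023210 = −437191.47.
At (570751, 5023753): z_contact = 829041.47 − 389629.97 − 437191.47 = 2220.02 m.
Depth below ground = 2637.1 − 2220.02 = 417.1 m.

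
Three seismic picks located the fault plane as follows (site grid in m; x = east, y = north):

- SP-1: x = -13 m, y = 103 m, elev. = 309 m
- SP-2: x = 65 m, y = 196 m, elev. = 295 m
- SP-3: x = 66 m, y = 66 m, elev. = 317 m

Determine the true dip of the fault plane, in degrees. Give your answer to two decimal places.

Two edge vectors: SP-1→SP-2 = (78, 93, -14), SP-1→SP-3 = (79, -37, 8).
Normal n = (SP-1→SP-2) × (SP-1→SP-3) = (226, -1730, -10233).
So ∂z/∂x = −n_x/n_z = 0.02209 and ∂z/∂y = −n_y/n_z = −0.16906.
Gradient magnitude |∇z| = √(a² + b²) = √(0.00049 + 0.02858) = 0.17050.
True dip = arctan(0.17050) = 9.68°, dipping toward N (azimuth ≈ 353°).

9.68°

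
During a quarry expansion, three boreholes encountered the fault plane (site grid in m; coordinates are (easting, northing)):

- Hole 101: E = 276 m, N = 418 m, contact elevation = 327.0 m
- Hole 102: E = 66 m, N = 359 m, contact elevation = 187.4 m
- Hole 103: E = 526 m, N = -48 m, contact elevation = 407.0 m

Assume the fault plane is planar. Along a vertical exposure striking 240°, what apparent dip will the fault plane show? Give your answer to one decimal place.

31.7°

Two edge vectors: Hole 101→Hole 102 = (-210, -59, -139.6), Hole 101→Hole 103 = (250, -466, 80).
Normal n = (Hole 101→Hole 102) × (Hole 101→Hole 103) = (-69773.6, -18100, 112610).
So ∂z/∂E = −n_x/n_z = 0.61960 and ∂z/∂N = −n_y/n_z = 0.16073.
Unit vector along 240° is (sin 240°, cos 240°) = (-0.8660, -0.5000).
Slope in that direction = a·(-0.8660) + b·(-0.5000) = −0.61696.
Apparent dip = arctan|0.61696| = 31.7° (true dip is 32.6°, so apparent ≤ true as expected).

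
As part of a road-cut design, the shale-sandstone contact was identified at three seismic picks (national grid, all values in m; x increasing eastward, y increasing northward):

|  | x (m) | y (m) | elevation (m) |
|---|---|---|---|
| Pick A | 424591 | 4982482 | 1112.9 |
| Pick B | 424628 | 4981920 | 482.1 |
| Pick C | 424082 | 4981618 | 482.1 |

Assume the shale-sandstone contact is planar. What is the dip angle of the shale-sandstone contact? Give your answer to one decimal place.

Two edge vectors: Pick A→Pick B = (37, -562, -630.8), Pick A→Pick C = (-509, -864, -630.8).
Normal n = (Pick A→Pick B) × (Pick A→Pick C) = (-190501.6, 344416.8, -318026).
So ∂z/∂x = −n_x/n_z = −0.59901 and ∂z/∂y = −n_y/n_z = 1.08298.
Gradient magnitude |∇z| = √(a² + b²) = √(0.35882 + 1.17285) = 1.23761.
True dip = arctan(1.23761) = 51.1°, dipping toward SSE (azimuth ≈ 151°).

51.1°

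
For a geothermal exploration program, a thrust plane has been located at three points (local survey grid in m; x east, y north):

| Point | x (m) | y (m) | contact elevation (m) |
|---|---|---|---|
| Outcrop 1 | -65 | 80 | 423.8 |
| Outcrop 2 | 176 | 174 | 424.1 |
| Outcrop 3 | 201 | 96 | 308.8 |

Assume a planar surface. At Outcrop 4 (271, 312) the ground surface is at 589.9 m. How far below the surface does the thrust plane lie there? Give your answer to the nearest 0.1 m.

Let the plane be z = a·x + b·y + c.
Outcrop 2−Outcrop 1: 241a + 94b = 0.3;  Outcrop 3−Outcrop 1: 266a + 16b = −115.
Solving gives a = −0.51139, b = 1.31430.
Then c = 423.8 − a·-65 − b·80 = 285.42.
At (271, 312): z_contact = −138.59 + 410.06 + 285.42 = 556.89 m.
Depth below ground = 589.9 − 556.89 = 33.0 m.

33.0 m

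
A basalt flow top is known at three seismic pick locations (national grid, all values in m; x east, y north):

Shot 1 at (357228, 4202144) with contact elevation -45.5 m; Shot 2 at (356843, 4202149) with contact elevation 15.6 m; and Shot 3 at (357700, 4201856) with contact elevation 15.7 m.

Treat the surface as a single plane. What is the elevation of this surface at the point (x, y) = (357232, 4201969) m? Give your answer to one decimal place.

38.3 m

Two edge vectors: Shot 1→Shot 2 = (-385, 5, 61.1), Shot 1→Shot 3 = (472, -288, 61.2).
Normal n = (Shot 1→Shot 2) × (Shot 1→Shot 3) = (17902.8, 52401.2, 108520).
So ∂z/∂x = −n_x/n_z = −0.164972355 and ∂z/∂y = −n_y/n_z = −0.482871360.
Intercept c from Shot 1: -45.5 + 58932.74 + 2029094.99 = 2087982.23.
At (357232, 4201969): z = −58933.4 − 2029010.5 + 2087982.23 = 38.3 m.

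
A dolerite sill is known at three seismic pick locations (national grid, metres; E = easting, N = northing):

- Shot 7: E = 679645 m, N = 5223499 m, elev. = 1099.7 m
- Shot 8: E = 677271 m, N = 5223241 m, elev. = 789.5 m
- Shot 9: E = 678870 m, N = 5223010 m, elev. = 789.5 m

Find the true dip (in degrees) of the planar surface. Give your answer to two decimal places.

27.54°

Let the plane be z = a·E + b·N + c.
Shot 8−Shot 7: −2374a − 258b = −310.2;  Shot 9−Shot 7: −775a − 489b = −310.2.
Solving gives a = 0.07457, b = 0.51617.
Gradient magnitude |∇z| = √(a² + b²) = √(0.00556 + 0.26644) = 0.52153.
True dip = arctan(0.52153) = 27.54°, dipping toward S (azimuth ≈ 188°).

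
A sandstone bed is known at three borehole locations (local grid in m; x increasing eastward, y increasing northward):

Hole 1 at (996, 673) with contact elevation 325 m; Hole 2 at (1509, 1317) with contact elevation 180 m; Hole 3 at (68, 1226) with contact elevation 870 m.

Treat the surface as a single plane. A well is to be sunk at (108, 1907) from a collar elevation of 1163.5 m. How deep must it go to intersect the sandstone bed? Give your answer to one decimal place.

Let the plane be z = a·x + b·y + c.
Hole 2−Hole 1: 513a + 644b = −145;  Hole 3−Hole 1: −928a + 553b = 545.
Solving gives a = −0.489226, b = 0.164554.
Then c = 325 − a·996 − b·673 = 701.52.
At (108, 1907): z_contact = −52.84 + 313.80 + 701.52 = 962.49 m.
Depth below ground = 1163.5 − 962.49 = 201.0 m.

201.0 m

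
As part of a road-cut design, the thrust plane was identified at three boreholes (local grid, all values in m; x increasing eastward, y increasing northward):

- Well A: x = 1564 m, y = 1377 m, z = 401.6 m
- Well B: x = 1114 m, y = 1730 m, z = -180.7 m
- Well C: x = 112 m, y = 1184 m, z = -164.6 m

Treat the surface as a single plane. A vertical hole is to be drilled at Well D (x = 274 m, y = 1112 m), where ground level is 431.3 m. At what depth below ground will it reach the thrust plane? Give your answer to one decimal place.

440.6 m

Two edge vectors: Well A→Well B = (-450, 353, -582.3), Well A→Well C = (-1452, -193, -566.2).
Normal n = (Well A→Well B) × (Well A→Well C) = (-312252.5, 590709.6, 599406).
So ∂z/∂x = −n_x/n_z = 0.520937 and ∂z/∂y = −n_y/n_z = −0.985492.
Intercept c from Well A: 401.6 − 814.74 + 1357.02 = 943.88.
At (274, 1112): z_contact = 142.74 − 1095.87 + 943.88 = -9.25 m.
Depth below ground = 431.3 − (-9.25) = 440.6 m.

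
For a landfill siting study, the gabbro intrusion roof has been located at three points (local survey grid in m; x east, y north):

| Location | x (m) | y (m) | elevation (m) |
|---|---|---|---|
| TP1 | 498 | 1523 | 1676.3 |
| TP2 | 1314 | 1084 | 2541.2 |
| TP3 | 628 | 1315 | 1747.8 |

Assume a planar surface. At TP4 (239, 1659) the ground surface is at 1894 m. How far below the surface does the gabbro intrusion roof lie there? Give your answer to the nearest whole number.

494 m

Let the plane be z = a·x + b·y + c.
TP2−TP1: 816a − 439b = 864.9;  TP3−TP1: 130a − 208b = 71.5.
Solving gives a = 1.31824, b = 0.48015.
Then c = 1676.3 − a·498 − b·1523 = 288.54.
At (239, 1659): z_contact = 315.1 + 796.6 + 288.54 = 1400.2 m.
Depth below ground = 1894 − 1400.2 = 494 m.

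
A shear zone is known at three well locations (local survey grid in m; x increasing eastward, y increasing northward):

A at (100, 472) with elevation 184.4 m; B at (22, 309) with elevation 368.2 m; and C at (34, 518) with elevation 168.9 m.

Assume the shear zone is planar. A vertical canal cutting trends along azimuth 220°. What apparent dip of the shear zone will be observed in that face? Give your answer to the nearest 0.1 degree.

Let the plane be z = a·x + b·y + c.
B−A: −78a − 163b = 183.8;  C−A: −66a + 46b = −15.5.
Solving gives a = −0.41324, b = −0.92986.
Unit vector along 220° is (sin 220°, cos 220°) = (-0.6428, -0.7660).
Slope in that direction = a·(-0.6428) + b·(-0.7660) = 0.97794.
Apparent dip = arctan|0.97794| = 44.4° (true dip is 45.5°, so apparent ≤ true as expected).

44.4°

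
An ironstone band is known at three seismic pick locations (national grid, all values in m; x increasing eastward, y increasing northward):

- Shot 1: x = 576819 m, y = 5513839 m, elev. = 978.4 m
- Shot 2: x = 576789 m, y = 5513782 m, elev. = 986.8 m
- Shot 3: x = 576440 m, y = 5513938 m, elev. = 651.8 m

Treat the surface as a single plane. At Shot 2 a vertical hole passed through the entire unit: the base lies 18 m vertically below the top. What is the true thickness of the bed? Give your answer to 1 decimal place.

13.4 m

Let the plane be z = a·x + b·y + c.
Shot 2−Shot 1: −30a − 57b = 8.4;  Shot 3−Shot 1: −379a + 99b = −326.6.
Solving gives a = 0.72375, b = −0.52829.
|∇z| = √(a²+b²) = 0.89604, so dip δ = arctan(0.89604) = 41.86°.
True thickness = vertical thickness × cos δ = 18 × cos 41.86° = 13.4 m.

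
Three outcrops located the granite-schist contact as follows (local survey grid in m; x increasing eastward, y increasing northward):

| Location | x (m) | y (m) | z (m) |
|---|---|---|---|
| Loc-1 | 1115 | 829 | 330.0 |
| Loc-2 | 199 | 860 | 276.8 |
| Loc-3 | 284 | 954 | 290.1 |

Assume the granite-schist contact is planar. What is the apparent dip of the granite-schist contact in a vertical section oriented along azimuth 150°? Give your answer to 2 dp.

2.53°

Two edge vectors: Loc-1→Loc-2 = (-916, 31, -53.2), Loc-1→Loc-3 = (-831, 125, -39.9).
Normal n = (Loc-1→Loc-2) × (Loc-1→Loc-3) = (5413.1, 7660.8, -88739).
So ∂z/∂x = −n_x/n_z = 0.06100 and ∂z/∂y = −n_y/n_z = 0.08633.
Unit vector along 150° is (sin 150°, cos 150°) = (0.5000, -0.8660).
Slope in that direction = a·(0.5000) + b·(-0.8660) = −0.04426.
Apparent dip = arctan|0.04426| = 2.53° (true dip is 6.0°, so apparent ≤ true as expected).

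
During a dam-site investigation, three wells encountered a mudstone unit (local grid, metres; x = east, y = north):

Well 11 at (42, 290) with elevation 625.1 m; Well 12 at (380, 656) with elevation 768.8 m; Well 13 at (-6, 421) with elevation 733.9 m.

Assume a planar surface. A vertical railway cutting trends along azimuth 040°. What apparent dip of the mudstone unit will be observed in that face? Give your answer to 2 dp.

17.89°

Two edge vectors: Well 11→Well 12 = (338, 366, 143.7), Well 11→Well 13 = (-48, 131, 108.8).
Normal n = (Well 11→Well 12) × (Well 11→Well 13) = (20996.1, -43672, 61846).
So ∂z/∂x = −n_x/n_z = −0.33949 and ∂z/∂y = −n_y/n_z = 0.70614.
Unit vector along 040° is (sin 40°, cos 40°) = (0.6428, 0.7660).
Slope in that direction = a·(0.6428) + b·(0.7660) = 0.32272.
Apparent dip = arctan|0.32272| = 17.89° (true dip is 38.1°, so apparent ≤ true as expected).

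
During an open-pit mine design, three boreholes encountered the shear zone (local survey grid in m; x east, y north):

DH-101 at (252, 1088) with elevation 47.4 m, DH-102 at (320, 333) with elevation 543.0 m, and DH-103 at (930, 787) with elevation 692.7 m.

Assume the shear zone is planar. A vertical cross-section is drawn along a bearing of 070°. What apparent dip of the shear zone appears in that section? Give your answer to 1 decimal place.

23.9°

Let the plane be z = a·x + b·y + c.
DH-102−DH-101: 68a − 755b = 495.6;  DH-103−DH-101: 678a − 301b = 645.3.
Solving gives a = 0.68785, b = −0.59447.
Unit vector along 070° is (sin 70°, cos 70°) = (0.9397, 0.3420).
Slope in that direction = a·(0.9397) + b·(0.3420) = 0.44305.
Apparent dip = arctan|0.44305| = 23.9° (true dip is 42.3°, so apparent ≤ true as expected).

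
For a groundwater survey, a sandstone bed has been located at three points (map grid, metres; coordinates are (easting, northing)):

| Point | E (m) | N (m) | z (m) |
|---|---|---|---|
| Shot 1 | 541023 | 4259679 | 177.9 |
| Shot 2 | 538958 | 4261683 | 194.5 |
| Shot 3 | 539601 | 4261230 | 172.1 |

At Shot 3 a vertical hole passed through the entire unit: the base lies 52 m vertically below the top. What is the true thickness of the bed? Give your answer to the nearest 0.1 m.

51.5 m

Two edge vectors: Shot 1→Shot 2 = (-2065, 2004, 16.6), Shot 1→Shot 3 = (-1422, 1551, -5.8).
Normal n = (Shot 1→Shot 2) × (Shot 1→Shot 3) = (-37369.8, -35582.2, -353127).
So ∂z/∂E = −n_x/n_z = −0.10583 and ∂z/∂N = −n_y/n_z = −0.10076.
|∇z| = √(a²+b²) = 0.14612, so dip δ = arctan(0.14612) = 8.31°.
True thickness = vertical thickness × cos δ = 52 × cos 8.31° = 51.5 m.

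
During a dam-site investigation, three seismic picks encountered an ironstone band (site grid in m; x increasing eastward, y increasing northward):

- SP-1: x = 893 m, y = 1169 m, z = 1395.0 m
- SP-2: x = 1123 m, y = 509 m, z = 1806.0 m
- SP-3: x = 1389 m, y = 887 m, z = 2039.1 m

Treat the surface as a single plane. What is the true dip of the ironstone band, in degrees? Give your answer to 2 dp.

Let the plane be z = a·x + b·y + c.
SP-2−SP-1: 230a − 660b = 411;  SP-3−SP-1: 496a − 282b = 644.1.
Solving gives a = 1.17792, b = −0.21224.
Gradient magnitude |∇z| = √(a² + b²) = √(1.38750 + 0.04505) = 1.19689.
True dip = arctan(1.19689) = 50.12°, dipping toward W (azimuth ≈ 280°).

50.12°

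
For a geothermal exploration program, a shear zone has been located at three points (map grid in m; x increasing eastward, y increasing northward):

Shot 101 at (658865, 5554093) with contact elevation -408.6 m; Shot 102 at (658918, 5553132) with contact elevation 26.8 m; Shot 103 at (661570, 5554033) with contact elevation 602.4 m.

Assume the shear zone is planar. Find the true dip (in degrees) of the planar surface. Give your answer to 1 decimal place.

Let the plane be z = a·x + b·y + c.
Shot 102−Shot 101: 53a − 961b = 435.4;  Shot 103−Shot 101: 2705a − 60b = 1011.
Solving gives a = 0.36415, b = −0.43299.
Gradient magnitude |∇z| = √(a² + b²) = √(0.13260 + 0.18748) = 0.56576.
True dip = arctan(0.56576) = 29.5°, dipping toward NW (azimuth ≈ 320°).

29.5°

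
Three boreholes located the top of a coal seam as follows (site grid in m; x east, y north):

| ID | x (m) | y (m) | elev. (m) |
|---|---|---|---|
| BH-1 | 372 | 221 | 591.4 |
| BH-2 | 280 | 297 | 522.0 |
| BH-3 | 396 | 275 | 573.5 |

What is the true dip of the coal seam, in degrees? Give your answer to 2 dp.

Two edge vectors: BH-1→BH-2 = (-92, 76, -69.4), BH-1→BH-3 = (24, 54, -17.9).
Normal n = (BH-1→BH-2) × (BH-1→BH-3) = (2387.2, -3312.4, -6792).
So ∂z/∂x = −n_x/n_z = 0.35147 and ∂z/∂y = −n_y/n_z = −0.48769.
Gradient magnitude |∇z| = √(a² + b²) = √(0.12353 + 0.23784) = 0.60115.
True dip = arctan(0.60115) = 31.01°, dipping toward NW (azimuth ≈ 324°).

31.01°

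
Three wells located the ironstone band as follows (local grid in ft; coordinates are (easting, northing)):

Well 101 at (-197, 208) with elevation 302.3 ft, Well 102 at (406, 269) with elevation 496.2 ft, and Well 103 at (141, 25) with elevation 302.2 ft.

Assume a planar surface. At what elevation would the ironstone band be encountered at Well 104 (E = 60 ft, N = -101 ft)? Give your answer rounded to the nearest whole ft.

Two edge vectors: Well 101→Well 102 = (603, 61, 193.9), Well 101→Well 103 = (338, -183, -0.1).
Normal n = (Well 101→Well 102) × (Well 101→Well 103) = (35477.6, 65598.5, -130967).
So ∂z/∂E = −n_x/n_z = 0.27089 and ∂z/∂N = −n_y/n_z = 0.50088.
Intercept c from Well 101: 302.3 + 53.37 − 104.18 = 251.48.
At (60, -101): z = 16.3 − 50.6 + 251.48 = 217.1 ft.

217 ft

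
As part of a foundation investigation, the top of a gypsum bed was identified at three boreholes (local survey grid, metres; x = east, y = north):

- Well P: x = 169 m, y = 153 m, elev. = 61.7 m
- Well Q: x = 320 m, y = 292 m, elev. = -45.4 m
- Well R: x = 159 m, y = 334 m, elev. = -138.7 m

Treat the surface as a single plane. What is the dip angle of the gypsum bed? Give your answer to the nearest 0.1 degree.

Two edge vectors: Well P→Well Q = (151, 139, -107.1), Well P→Well R = (-10, 181, -200.4).
Normal n = (Well P→Well Q) × (Well P→Well R) = (-8470.5, 31331.4, 28721).
So ∂z/∂x = −n_x/n_z = 0.29492 and ∂z/∂y = −n_y/n_z = −1.09089.
Gradient magnitude |∇z| = √(a² + b²) = √(0.08698 + 1.19004) = 1.13005.
True dip = arctan(1.13005) = 48.5°, dipping toward NNW (azimuth ≈ 345°).

48.5°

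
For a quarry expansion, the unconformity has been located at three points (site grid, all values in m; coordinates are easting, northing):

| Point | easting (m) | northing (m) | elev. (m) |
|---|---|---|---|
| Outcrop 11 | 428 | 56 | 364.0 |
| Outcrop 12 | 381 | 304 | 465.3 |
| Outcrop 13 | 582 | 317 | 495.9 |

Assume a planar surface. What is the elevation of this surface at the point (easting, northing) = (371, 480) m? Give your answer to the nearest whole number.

540 m

Let the plane be z = a·easting + b·northing + c.
Outcrop 12−Outcrop 11: −47a + 248b = 101.3;  Outcrop 13−Outcrop 11: 154a + 261b = 131.9.
Solving gives a = 0.12430, b = 0.43202.
Then c = 364 − a·428 − b·56 = 286.61.
At (371, 480): z = 46.1 + 207.4 + 286.61 = 540.1 m.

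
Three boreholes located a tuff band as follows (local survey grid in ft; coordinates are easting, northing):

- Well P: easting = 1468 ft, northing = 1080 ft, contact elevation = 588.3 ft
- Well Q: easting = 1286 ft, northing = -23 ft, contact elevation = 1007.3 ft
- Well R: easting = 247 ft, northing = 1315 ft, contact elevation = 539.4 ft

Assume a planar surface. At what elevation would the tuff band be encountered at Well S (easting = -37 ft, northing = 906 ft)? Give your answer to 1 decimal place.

Let the plane be z = a·easting + b·northing + c.
Well Q−Well P: −182a − 1103b = 419;  Well R−Well P: −1221a + 235b = −48.9.
Solving gives a = −0.032046, b = −0.374585.
Then c = 588.3 − a·1468 − b·1080 = 1039.90.
At (-37, 906): z = 1.2 − 339.4 + 1039.90 = 701.7 ft.

701.7 ft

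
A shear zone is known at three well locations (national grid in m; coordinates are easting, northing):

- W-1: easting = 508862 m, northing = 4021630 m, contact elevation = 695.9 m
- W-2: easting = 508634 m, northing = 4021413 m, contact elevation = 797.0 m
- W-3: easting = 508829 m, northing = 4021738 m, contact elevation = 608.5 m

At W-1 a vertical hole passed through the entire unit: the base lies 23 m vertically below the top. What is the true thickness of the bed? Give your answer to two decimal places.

18.18 m

Two edge vectors: W-1→W-2 = (-228, -217, 101.1), W-1→W-3 = (-33, 108, -87.4).
Normal n = (W-1→W-2) × (W-1→W-3) = (8047, -23263.5, -31785).
So ∂z/∂easting = −n_x/n_z = 0.25317 and ∂z/∂northing = −n_y/n_z = −0.73190.
|∇z| = √(a²+b²) = 0.77445, so dip δ = arctan(0.77445) = 37.76°.
True thickness = vertical thickness × cos δ = 23 × cos 37.76° = 18.18 m.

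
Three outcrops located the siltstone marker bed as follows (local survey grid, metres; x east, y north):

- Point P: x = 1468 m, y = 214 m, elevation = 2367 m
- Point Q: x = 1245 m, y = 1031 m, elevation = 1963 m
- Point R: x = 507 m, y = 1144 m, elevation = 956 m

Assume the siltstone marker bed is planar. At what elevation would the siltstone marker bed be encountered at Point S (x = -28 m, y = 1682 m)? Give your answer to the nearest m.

Two edge vectors: Point P→Point Q = (-223, 817, -404), Point P→Point R = (-961, 930, -1411).
Normal n = (Point P→Point Q) × (Point P→Point R) = (-777067, 73591, 577747).
So ∂z/∂x = −n_x/n_z = 1.34500 and ∂z/∂y = −n_y/n_z = −0.12738.
Intercept c from Point P: 2367 − 1974.45 + 27.26 = 419.81.
At (-28, 1682): z = −37.7 − 214.2 + 419.81 = 167.9 m.

168 m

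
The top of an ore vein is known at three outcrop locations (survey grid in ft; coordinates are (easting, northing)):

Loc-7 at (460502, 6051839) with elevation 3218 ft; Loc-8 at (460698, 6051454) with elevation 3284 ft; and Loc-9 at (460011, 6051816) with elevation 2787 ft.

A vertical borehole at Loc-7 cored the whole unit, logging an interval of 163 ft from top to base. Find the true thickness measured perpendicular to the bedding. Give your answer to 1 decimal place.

Two edge vectors: Loc-7→Loc-8 = (196, -385, 66), Loc-7→Loc-9 = (-491, -23, -431).
Normal n = (Loc-7→Loc-8) × (Loc-7→Loc-9) = (167453, 52070, -193543).
So ∂z/∂E = −n_x/n_z = 0.86520 and ∂z/∂N = −n_y/n_z = 0.26904.
|∇z| = √(a²+b²) = 0.90606, so dip δ = arctan(0.90606) = 42.18°.
True thickness = vertical thickness × cos δ = 163 × cos 42.18° = 120.8 ft.

120.8 ft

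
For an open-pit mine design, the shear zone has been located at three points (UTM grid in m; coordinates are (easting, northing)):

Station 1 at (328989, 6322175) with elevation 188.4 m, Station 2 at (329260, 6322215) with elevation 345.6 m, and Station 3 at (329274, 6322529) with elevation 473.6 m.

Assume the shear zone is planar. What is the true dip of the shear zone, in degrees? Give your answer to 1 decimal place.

33.0°

Let the plane be z = a·E + b·N + c.
Station 2−Station 1: 271a + 40b = 157.2;  Station 3−Station 1: 285a + 354b = 285.2.
Solving gives a = 0.52335, b = 0.38431.
Gradient magnitude |∇z| = √(a² + b²) = √(0.27389 + 0.14769) = 0.64930.
True dip = arctan(0.64930) = 33.0°, dipping toward SW (azimuth ≈ 234°).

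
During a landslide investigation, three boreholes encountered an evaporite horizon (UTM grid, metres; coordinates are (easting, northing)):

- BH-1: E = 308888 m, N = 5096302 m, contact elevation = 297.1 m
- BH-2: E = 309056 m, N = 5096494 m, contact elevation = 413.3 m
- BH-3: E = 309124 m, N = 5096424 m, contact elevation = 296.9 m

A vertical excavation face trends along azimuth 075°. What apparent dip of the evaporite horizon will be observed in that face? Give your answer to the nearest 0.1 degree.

Two edge vectors: BH-1→BH-2 = (168, 192, 116.2), BH-1→BH-3 = (236, 122, -0.2).
Normal n = (BH-1→BH-2) × (BH-1→BH-3) = (-14214.8, 27456.8, -24816).
So ∂z/∂E = −n_x/n_z = −0.57281 and ∂z/∂N = −n_y/n_z = 1.10642.
Unit vector along 075° is (sin 75°, cos 75°) = (0.9659, 0.2588).
Slope in that direction = a·(0.9659) + b·(0.2588) = −0.26693.
Apparent dip = arctan|0.26693| = 14.9° (true dip is 51.2°, so apparent ≤ true as expected).

14.9°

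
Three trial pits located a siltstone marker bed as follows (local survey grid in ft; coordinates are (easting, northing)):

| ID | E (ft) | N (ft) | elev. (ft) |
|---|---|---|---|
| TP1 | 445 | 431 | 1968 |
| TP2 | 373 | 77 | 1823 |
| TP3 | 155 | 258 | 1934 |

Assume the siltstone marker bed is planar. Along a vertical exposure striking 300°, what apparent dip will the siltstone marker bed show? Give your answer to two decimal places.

Let the plane be z = a·E + b·N + c.
TP2−TP1: −72a − 354b = −145;  TP3−TP1: −290a − 173b = −34.
Solving gives a = −0.14466, b = 0.43903.
Unit vector along 300° is (sin 300°, cos 300°) = (-0.8660, 0.5000).
Slope in that direction = a·(-0.8660) + b·(0.5000) = 0.34479.
Apparent dip = arctan|0.34479| = 19.02° (true dip is 24.8°, so apparent ≤ true as expected).

19.02°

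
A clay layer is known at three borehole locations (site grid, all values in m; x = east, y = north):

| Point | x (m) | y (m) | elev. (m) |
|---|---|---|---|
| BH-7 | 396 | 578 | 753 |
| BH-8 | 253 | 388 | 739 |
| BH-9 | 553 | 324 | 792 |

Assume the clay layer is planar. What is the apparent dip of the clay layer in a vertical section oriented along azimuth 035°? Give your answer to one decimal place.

Two edge vectors: BH-7→BH-8 = (-143, -190, -14), BH-7→BH-9 = (157, -254, 39).
Normal n = (BH-7→BH-8) × (BH-7→BH-9) = (-10966, 3379, 66152).
So ∂z/∂x = −n_x/n_z = 0.16577 and ∂z/∂y = −n_y/n_z = −0.05108.
Unit vector along 035° is (sin 35°, cos 35°) = (0.5736, 0.8192).
Slope in that direction = a·(0.5736) + b·(0.8192) = 0.05324.
Apparent dip = arctan|0.05324| = 3.0° (true dip is 9.8°, so apparent ≤ true as expected).

3.0°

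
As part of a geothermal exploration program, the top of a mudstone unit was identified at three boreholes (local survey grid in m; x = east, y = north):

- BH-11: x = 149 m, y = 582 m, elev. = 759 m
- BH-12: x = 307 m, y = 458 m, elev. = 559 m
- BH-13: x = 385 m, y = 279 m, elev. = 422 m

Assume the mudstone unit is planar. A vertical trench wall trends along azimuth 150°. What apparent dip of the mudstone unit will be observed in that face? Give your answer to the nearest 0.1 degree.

38.2°

Two edge vectors: BH-11→BH-12 = (158, -124, -200), BH-11→BH-13 = (236, -303, -337).
Normal n = (BH-11→BH-12) × (BH-11→BH-13) = (-18812, 6046, -18610).
So ∂z/∂x = −n_x/n_z = −1.01085 and ∂z/∂y = −n_y/n_z = 0.32488.
Unit vector along 150° is (sin 150°, cos 150°) = (0.5000, -0.8660).
Slope in that direction = a·(0.5000) + b·(-0.8660) = −0.78678.
Apparent dip = arctan|0.78678| = 38.2° (true dip is 46.7°, so apparent ≤ true as expected).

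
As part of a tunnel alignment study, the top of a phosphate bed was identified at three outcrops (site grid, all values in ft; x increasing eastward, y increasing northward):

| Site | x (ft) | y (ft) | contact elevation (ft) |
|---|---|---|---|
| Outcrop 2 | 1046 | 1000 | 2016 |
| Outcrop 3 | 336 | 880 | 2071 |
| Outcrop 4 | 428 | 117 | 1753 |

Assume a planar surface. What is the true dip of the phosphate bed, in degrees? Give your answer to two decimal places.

23.02°

Two edge vectors: Outcrop 2→Outcrop 3 = (-710, -120, 55), Outcrop 2→Outcrop 4 = (-618, -883, -263).
Normal n = (Outcrop 2→Outcrop 3) × (Outcrop 2→Outcrop 4) = (80125, -220720, 552770).
So ∂z/∂x = −n_x/n_z = −0.14495 and ∂z/∂y = −n_y/n_z = 0.39930.
Gradient magnitude |∇z| = √(a² + b²) = √(0.02101 + 0.15944) = 0.42479.
True dip = arctan(0.42479) = 23.02°, dipping toward SSE (azimuth ≈ 160°).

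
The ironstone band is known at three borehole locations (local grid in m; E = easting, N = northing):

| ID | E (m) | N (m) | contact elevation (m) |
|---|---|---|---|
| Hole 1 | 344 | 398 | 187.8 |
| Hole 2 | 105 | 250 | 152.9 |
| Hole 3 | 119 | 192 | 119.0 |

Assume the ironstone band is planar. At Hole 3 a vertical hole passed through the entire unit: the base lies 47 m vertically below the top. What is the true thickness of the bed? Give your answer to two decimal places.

40.82 m

Two edge vectors: Hole 1→Hole 2 = (-239, -148, -34.9), Hole 1→Hole 3 = (-225, -206, -68.8).
Normal n = (Hole 1→Hole 2) × (Hole 1→Hole 3) = (2993, -8590.7, 15934).
So ∂z/∂E = −n_x/n_z = −0.18784 and ∂z/∂N = −n_y/n_z = 0.53914.
|∇z| = √(a²+b²) = 0.57093, so dip δ = arctan(0.57093) = 29.72°.
True thickness = vertical thickness × cos δ = 47 × cos 29.72° = 40.82 m.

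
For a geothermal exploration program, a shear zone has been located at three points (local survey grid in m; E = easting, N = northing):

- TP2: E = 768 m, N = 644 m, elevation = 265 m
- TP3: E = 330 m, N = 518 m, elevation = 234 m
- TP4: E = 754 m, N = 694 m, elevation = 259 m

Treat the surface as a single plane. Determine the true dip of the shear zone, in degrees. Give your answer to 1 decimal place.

Let the plane be z = a·E + b·N + c.
TP3−TP2: −438a − 126b = −31;  TP4−TP2: −14a + 50b = −6.
Solving gives a = 0.09745, b = −0.09271.
Gradient magnitude |∇z| = √(a² + b²) = √(0.00950 + 0.00860) = 0.13451.
True dip = arctan(0.13451) = 7.7°, dipping toward NW (azimuth ≈ 314°).

7.7°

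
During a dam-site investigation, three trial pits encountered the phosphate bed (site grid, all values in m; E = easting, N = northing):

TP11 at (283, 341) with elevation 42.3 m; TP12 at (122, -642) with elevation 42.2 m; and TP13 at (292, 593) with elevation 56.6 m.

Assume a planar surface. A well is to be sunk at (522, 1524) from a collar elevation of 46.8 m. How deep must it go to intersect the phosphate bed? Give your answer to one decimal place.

24.4 m

Two edge vectors: TP11→TP12 = (-161, -983, -0.1), TP11→TP13 = (9, 252, 14.3).
Normal n = (TP11→TP12) × (TP11→TP13) = (-14031.7, 2301.4, -31725).
So ∂z/∂E = −n_x/n_z = −0.442292 and ∂z/∂N = −n_y/n_z = 0.072542.
Intercept c from TP11: 42.3 + 125.17 − 24.74 = 142.73.
At (522, 1524): z_contact = −230.88 + 110.55 + 142.73 = 22.41 m.
Depth below ground = 46.8 − 22.41 = 24.4 m.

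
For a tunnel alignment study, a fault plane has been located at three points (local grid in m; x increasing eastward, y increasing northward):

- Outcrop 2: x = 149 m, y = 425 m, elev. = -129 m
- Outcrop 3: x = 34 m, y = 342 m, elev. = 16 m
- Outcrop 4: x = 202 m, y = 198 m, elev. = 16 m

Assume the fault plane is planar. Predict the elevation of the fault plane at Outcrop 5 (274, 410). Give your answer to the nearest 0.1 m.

-202.6 m

Let the plane be z = a·x + b·y + c.
Outcrop 3−Outcrop 2: −115a − 83b = 145;  Outcrop 4−Outcrop 2: 53a − 227b = 145.
Solving gives a = −0.68450, b = −0.79858.
Then c = -129 − a·149 − b·425 = 312.39.
At (274, 410): z = −187.6 − 327.4 + 312.39 = -202.6 m.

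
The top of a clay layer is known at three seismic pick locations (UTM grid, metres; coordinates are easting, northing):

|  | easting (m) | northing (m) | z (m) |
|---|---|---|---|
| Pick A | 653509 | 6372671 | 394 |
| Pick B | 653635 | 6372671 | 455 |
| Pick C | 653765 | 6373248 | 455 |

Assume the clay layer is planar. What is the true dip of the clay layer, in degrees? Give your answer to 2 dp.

26.39°

Two edge vectors: Pick A→Pick B = (126, 0, 61), Pick A→Pick C = (256, 577, 61).
Normal n = (Pick A→Pick B) × (Pick A→Pick C) = (-35197, 7930, 72702).
So ∂z/∂easting = −n_x/n_z = 0.48413 and ∂z/∂northing = −n_y/n_z = −0.10908.
Gradient magnitude |∇z| = √(a² + b²) = √(0.23438 + 0.01190) = 0.49626.
True dip = arctan(0.49626) = 26.39°, dipping toward WNW (azimuth ≈ 283°).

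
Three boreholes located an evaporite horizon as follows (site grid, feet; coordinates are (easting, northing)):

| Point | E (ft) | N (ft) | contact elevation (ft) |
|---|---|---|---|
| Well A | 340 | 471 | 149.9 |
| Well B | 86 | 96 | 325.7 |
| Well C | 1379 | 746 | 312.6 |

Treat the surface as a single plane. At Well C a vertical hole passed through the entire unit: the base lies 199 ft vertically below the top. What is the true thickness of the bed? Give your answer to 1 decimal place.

157.0 ft

Two edge vectors: Well A→Well B = (-254, -375, 175.8), Well A→Well C = (1039, 275, 162.7).
Normal n = (Well A→Well B) × (Well A→Well C) = (-109357.5, 223982, 319775).
So ∂z/∂E = −n_x/n_z = 0.34198 and ∂z/∂N = −n_y/n_z = −0.70044.
|∇z| = √(a²+b²) = 0.77946, so dip δ = arctan(0.77946) = 37.94°.
True thickness = vertical thickness × cos δ = 199 × cos 37.94° = 157.0 ft.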